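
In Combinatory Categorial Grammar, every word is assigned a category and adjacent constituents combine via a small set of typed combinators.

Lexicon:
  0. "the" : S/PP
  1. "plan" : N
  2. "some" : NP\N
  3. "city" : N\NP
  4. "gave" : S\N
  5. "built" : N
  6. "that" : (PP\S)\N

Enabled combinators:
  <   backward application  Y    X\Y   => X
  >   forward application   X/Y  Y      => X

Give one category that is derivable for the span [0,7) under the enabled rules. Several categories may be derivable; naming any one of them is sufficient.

S

[0,7] S   >
  [0,1] "the" : S/PP
  [1,7] PP   <
    [1,5] S   <
      [1,4] N   <
        [1,3] NP   <
          [1,2] "plan" : N
          [2,3] "some" : NP\N
        [3,4] "city" : N\NP
      [4,5] "gave" : S\N
    [5,7] PP\S   <
      [5,6] "built" : N
      [6,7] "that" : (PP\S)\N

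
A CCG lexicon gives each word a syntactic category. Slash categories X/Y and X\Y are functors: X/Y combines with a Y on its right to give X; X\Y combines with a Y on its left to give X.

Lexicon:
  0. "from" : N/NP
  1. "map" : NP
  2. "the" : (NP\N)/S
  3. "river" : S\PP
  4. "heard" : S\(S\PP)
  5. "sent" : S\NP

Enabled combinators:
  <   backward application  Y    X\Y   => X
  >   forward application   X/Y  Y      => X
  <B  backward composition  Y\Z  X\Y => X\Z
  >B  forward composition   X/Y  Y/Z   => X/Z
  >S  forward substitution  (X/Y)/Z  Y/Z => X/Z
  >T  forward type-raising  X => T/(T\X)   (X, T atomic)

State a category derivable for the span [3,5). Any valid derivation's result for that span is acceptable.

S

[0,6] S   <
  [0,2] N   >
    [0,1] "from" : N/NP
    [1,2] "map" : NP
  [2,6] S\N   <B
    [2,5] NP\N   >
      [2,3] "the" : (NP\N)/S
      [3,5] S   <
        [3,4] "river" : S\PP
        [4,5] "heard" : S\(S\PP)
    [5,6] "sent" : S\NP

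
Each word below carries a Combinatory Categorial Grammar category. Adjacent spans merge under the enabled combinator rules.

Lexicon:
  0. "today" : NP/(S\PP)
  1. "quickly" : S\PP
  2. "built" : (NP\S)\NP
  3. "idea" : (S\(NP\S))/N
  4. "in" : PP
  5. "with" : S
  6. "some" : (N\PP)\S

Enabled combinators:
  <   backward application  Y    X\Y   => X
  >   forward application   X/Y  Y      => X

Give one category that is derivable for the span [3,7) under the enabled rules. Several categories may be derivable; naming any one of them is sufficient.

S\(NP\S)

[0,7] S   <
  [0,3] NP\S   <
    [0,2] NP   >
      [0,1] "today" : NP/(S\PP)
      [1,2] "quickly" : S\PP
    [2,3] "built" : (NP\S)\NP
  [3,7] S\(NP\S)   >
    [3,4] "idea" : (S\(NP\S))/N
    [4,7] N   <
      [4,5] "in" : PP
      [5,7] N\PP   <
        [5,6] "with" : S
        [6,7] "some" : (N\PP)\S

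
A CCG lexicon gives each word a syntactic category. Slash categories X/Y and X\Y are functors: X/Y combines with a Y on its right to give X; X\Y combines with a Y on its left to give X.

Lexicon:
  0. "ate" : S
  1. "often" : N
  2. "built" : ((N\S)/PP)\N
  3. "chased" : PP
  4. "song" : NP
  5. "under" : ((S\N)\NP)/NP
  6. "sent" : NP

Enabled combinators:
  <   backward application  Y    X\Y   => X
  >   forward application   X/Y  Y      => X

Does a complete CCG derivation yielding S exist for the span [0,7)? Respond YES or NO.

YES

[0,7] S   <
  [0,4] N   <
    [0,1] "ate" : S
    [1,4] N\S   >
      [1,3] (N\S)/PP   <
        [1,2] "often" : N
        [2,3] "built" : ((N\S)/PP)\N
      [3,4] "chased" : PP
  [4,7] S\N   <
    [4,5] "song" : NP
    [5,7] (S\N)\NP   >
      [5,6] "under" : ((S\N)\NP)/NP
      [6,7] "sent" : NP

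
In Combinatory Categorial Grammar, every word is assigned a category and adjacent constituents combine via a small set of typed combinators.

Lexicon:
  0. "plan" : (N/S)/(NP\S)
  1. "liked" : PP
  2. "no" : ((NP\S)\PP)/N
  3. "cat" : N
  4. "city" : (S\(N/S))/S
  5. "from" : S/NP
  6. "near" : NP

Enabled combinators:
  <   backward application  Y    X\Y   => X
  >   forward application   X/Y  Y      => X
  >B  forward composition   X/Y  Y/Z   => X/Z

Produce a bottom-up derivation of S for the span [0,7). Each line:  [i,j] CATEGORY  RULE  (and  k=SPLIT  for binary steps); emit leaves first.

[0,7] S   <
  [0,4] N/S   >
    [0,1] "plan" : (N/S)/(NP\S)
    [1,4] NP\S   <
      [1,2] "liked" : PP
      [2,4] (NP\S)\PP   >
        [2,3] "no" : ((NP\S)\PP)/N
        [3,4] "cat" : N
  [4,7] S\(N/S)   >
    [4,5] "city" : (S\(N/S))/S
    [5,7] S   >
      [5,6] "from" : S/NP
      [6,7] "near" : NP

[0,1] (N/S)/(NP\S)  lex  "plan"
[1,2] PP  lex  "liked"
[2,3] ((NP\S)\PP)/N  lex  "no"
[3,4] N  lex  "cat"
[2,4] (NP\S)\PP  >  k=3
[1,4] NP\S  <  k=2
[0,4] N/S  >  k=1
[4,5] (S\(N/S))/S  lex  "city"
[5,6] S/NP  lex  "from"
[6,7] NP  lex  "near"
[5,7] S  >  k=6
[4,7] S\(N/S)  >  k=5
[0,7] S  <  k=4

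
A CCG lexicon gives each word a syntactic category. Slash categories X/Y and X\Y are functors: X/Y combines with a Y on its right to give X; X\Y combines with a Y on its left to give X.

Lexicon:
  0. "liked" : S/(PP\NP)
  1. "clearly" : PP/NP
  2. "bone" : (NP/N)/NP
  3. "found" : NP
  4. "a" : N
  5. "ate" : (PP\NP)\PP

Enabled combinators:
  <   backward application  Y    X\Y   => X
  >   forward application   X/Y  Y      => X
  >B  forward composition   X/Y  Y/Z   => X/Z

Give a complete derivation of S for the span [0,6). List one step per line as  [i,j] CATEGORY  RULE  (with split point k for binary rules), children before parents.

[0,1] S/(PP\NP)  lex  "liked"
[1,2] PP/NP  lex  "clearly"
[2,3] (NP/N)/NP  lex  "bone"
[3,4] NP  lex  "found"
[2,4] NP/N  >  k=3
[4,5] N  lex  "a"
[2,5] NP  >  k=4
[1,5] PP  >  k=2
[5,6] (PP\NP)\PP  lex  "ate"
[1,6] PP\NP  <  k=5
[0,6] S  >  k=1

[0,6] S   >
  [0,1] "liked" : S/(PP\NP)
  [1,6] PP\NP   <
    [1,5] PP   >
      [1,2] "clearly" : PP/NP
      [2,5] NP   >
        [2,4] NP/N   >
          [2,3] "bone" : (NP/N)/NP
          [3,4] "found" : NP
        [4,5] "a" : N
    [5,6] "ate" : (PP\NP)\PP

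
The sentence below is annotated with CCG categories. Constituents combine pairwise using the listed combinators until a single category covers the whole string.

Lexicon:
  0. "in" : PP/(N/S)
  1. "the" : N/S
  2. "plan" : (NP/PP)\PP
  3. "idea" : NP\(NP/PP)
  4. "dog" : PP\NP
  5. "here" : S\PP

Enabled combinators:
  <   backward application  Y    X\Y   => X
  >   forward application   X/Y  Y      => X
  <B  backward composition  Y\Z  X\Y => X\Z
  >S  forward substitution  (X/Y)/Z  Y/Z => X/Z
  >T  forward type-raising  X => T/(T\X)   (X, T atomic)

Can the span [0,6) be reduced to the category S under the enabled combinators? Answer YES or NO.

YES

[0,6] S   <
  [0,4] NP   <
    [0,2] PP   >
      [0,1] "in" : PP/(N/S)
      [1,2] "the" : N/S
    [2,4] NP\PP   <B
      [2,3] "plan" : (NP/PP)\PP
      [3,4] "idea" : NP\(NP/PP)
  [4,6] S\NP   <B
    [4,5] "dog" : PP\NP
    [5,6] "here" : S\PP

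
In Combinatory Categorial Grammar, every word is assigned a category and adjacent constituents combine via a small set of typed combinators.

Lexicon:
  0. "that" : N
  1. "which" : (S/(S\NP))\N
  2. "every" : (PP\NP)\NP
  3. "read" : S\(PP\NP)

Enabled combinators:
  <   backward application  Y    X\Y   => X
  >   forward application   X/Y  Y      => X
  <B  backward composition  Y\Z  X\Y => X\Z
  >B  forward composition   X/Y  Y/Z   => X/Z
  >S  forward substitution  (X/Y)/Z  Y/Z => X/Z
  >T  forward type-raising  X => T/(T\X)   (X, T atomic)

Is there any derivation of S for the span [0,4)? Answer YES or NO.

YES

[0,4] S   >
  [0,2] S/(S\NP)   <
    [0,1] "that" : N
    [1,2] "which" : (S/(S\NP))\N
  [2,4] S\NP   <B
    [2,3] "every" : (PP\NP)\NP
    [3,4] "read" : S\(PP\NP)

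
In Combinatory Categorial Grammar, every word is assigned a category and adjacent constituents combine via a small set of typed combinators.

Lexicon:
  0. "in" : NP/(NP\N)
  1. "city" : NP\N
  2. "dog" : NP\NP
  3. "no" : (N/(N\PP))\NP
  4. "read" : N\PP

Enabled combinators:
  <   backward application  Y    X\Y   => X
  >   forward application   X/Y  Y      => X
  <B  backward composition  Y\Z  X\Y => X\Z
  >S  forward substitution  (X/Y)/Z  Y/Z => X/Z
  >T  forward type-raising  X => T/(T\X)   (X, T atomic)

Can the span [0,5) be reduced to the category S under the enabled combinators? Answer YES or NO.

NP/(NP\N) NP\N NP\NP (N/(N\PP))\NP N\PP
CKY chart[0,5] = {N, N/(N\N), NP/(NP\N), PP/(PP\N), S/(S\N)}; S ∉ chart

NO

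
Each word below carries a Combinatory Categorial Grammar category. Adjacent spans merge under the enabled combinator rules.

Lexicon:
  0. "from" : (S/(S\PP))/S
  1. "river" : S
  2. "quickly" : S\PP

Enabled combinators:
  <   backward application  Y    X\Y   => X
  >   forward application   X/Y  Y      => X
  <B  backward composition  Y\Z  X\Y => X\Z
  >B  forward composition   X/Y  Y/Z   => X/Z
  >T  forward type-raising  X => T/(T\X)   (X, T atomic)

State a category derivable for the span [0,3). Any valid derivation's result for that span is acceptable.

S

[0,3] S   >
  [0,2] S/(S\PP)   >
    [0,1] "from" : (S/(S\PP))/S
    [1,2] "river" : S
  [2,3] "quickly" : S\PP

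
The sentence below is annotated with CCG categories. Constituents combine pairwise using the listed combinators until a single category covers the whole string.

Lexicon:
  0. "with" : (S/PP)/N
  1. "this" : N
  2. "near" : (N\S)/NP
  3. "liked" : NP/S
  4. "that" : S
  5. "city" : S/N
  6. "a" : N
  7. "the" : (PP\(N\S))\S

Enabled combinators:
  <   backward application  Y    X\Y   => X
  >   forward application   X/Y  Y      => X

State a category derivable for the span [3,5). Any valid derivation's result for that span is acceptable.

[0,8] S   >
  [0,2] S/PP   >
    [0,1] "with" : (S/PP)/N
    [1,2] "this" : N
  [2,8] PP   <
    [2,5] N\S   >
      [2,3] "near" : (N\S)/NP
      [3,5] NP   >
        [3,4] "liked" : NP/S
        [4,5] "that" : S
    [5,8] PP\(N\S)   <
      [5,7] S   >
        [5,6] "city" : S/N
        [6,7] "a" : N
      [7,8] "the" : (PP\(N\S))\S

NP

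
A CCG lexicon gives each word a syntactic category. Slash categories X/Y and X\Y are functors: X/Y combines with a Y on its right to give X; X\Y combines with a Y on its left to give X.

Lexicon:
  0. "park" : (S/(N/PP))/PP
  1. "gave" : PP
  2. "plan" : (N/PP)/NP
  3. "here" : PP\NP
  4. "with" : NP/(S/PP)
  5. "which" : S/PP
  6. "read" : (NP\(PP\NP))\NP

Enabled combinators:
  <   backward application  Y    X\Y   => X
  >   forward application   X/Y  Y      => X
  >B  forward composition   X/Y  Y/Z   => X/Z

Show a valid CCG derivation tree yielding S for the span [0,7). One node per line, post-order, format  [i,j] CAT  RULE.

[0,7] S   >
  [0,3] S/NP   >B
    [0,2] S/(N/PP)   >
      [0,1] "park" : (S/(N/PP))/PP
      [1,2] "gave" : PP
    [2,3] "plan" : (N/PP)/NP
  [3,7] NP   <
    [3,4] "here" : PP\NP
    [4,7] NP\(PP\NP)   <
      [4,6] NP   >
        [4,5] "with" : NP/(S/PP)
        [5,6] "which" : S/PP
      [6,7] "read" : (NP\(PP\NP))\NP

[0,1] (S/(N/PP))/PP  lex  "park"
[1,2] PP  lex  "gave"
[0,2] S/(N/PP)  >  k=1
[2,3] (N/PP)/NP  lex  "plan"
[0,3] S/NP  >B  k=2
[3,4] PP\NP  lex  "here"
[4,5] NP/(S/PP)  lex  "with"
[5,6] S/PP  lex  "which"
[4,6] NP  >  k=5
[6,7] (NP\(PP\NP))\NP  lex  "read"
[4,7] NP\(PP\NP)  <  k=6
[3,7] NP  <  k=4
[0,7] S  >  k=3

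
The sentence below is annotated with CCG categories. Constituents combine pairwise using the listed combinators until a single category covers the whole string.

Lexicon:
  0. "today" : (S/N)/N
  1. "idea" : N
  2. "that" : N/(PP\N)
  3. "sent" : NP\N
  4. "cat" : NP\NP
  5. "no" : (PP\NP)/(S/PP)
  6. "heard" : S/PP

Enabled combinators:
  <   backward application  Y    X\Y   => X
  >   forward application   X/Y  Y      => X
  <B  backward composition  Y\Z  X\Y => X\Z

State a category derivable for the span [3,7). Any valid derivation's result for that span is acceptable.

PP\N

[0,7] S   >
  [0,2] S/N   >
    [0,1] "today" : (S/N)/N
    [1,2] "idea" : N
  [2,7] N   >
    [2,3] "that" : N/(PP\N)
    [3,7] PP\N   <B
      [3,5] NP\N   <B
        [3,4] "sent" : NP\N
        [4,5] "cat" : NP\NP
      [5,7] PP\NP   >
        [5,6] "no" : (PP\NP)/(S/PP)
        [6,7] "heard" : S/PP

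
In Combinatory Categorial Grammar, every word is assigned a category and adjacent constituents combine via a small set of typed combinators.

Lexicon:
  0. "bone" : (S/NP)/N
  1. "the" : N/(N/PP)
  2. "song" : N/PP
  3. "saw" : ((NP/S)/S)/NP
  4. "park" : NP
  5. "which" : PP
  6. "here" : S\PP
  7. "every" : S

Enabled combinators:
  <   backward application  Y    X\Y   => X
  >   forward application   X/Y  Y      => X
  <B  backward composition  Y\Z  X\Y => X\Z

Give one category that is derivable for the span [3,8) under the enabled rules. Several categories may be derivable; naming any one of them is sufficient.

NP

[0,8] S   >
  [0,3] S/NP   >
    [0,1] "bone" : (S/NP)/N
    [1,3] N   >
      [1,2] "the" : N/(N/PP)
      [2,3] "song" : N/PP
  [3,8] NP   >
    [3,7] NP/S   >
      [3,5] (NP/S)/S   >
        [3,4] "saw" : ((NP/S)/S)/NP
        [4,5] "park" : NP
      [5,7] S   <
        [5,6] "which" : PP
        [6,7] "here" : S\PP
    [7,8] "every" : S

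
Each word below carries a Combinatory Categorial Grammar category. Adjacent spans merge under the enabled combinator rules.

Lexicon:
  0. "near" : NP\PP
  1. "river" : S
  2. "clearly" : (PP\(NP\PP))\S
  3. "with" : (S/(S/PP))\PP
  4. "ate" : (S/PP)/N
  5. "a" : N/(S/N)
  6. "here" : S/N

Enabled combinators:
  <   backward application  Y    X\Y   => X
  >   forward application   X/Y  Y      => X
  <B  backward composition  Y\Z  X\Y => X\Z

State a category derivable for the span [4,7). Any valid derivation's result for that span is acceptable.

S/PP

[0,7] S   >
  [0,4] S/(S/PP)   <
    [0,3] PP   <
      [0,1] "near" : NP\PP
      [1,3] PP\(NP\PP)   <
        [1,2] "river" : S
        [2,3] "clearly" : (PP\(NP\PP))\S
    [3,4] "with" : (S/(S/PP))\PP
  [4,7] S/PP   >
    [4,5] "ate" : (S/PP)/N
    [5,7] N   >
      [5,6] "a" : N/(S/N)
      [6,7] "here" : S/N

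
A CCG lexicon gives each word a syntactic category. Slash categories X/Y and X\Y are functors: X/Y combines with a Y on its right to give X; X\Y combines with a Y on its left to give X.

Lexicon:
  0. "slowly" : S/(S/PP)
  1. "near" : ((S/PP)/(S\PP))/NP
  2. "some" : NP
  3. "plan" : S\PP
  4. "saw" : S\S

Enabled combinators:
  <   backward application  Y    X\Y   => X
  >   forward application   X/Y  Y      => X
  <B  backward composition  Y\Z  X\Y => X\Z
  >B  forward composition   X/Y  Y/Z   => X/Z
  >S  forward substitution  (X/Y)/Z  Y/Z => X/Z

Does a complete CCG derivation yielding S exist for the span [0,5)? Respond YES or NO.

[0,5] S   >
  [0,1] "slowly" : S/(S/PP)
  [1,5] S/PP   >
    [1,3] (S/PP)/(S\PP)   >
      [1,2] "near" : ((S/PP)/(S\PP))/NP
      [2,3] "some" : NP
    [3,5] S\PP   <B
      [3,4] "plan" : S\PP
      [4,5] "saw" : S\S

YES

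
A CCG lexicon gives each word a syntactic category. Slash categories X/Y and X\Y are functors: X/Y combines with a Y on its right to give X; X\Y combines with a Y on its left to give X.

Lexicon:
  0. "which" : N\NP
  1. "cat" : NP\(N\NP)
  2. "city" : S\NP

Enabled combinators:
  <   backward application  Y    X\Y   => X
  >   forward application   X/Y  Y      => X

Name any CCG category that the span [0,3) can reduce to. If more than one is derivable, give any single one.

S

[0,3] S   <
  [0,2] NP   <
    [0,1] "which" : N\NP
    [1,2] "cat" : NP\(N\NP)
  [2,3] "city" : S\NP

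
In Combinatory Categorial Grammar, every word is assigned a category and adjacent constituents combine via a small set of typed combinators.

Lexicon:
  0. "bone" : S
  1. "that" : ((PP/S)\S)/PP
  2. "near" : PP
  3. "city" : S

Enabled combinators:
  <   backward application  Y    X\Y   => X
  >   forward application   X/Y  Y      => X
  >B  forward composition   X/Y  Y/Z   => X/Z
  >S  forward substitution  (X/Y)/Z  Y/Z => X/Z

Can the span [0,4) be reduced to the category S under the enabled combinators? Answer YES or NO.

S ((PP/S)\S)/PP PP S
CKY chart[0,4] = {PP}; S ∉ chart

NO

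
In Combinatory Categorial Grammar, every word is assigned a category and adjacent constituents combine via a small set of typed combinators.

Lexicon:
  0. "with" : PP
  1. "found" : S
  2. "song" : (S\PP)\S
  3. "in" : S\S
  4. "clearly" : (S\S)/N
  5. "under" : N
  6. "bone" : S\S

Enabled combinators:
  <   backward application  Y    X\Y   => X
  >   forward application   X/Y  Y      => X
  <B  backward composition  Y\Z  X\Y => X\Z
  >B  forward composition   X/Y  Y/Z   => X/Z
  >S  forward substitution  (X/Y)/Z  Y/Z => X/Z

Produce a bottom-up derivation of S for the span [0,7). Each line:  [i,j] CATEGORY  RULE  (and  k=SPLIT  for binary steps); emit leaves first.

[0,7] S   <
  [0,1] "with" : PP
  [1,7] S\PP   <B
    [1,3] S\PP   <
      [1,2] "found" : S
      [2,3] "song" : (S\PP)\S
    [3,7] S\S   <B
      [3,4] "in" : S\S
      [4,7] S\S   <B
        [4,6] S\S   >
          [4,5] "clearly" : (S\S)/N
          [5,6] "under" : N
        [6,7] "bone" : S\S

[0,1] PP  lex  "with"
[1,2] S  lex  "found"
[2,3] (S\PP)\S  lex  "song"
[1,3] S\PP  <  k=2
[3,4] S\S  lex  "in"
[4,5] (S\S)/N  lex  "clearly"
[5,6] N  lex  "under"
[4,6] S\S  >  k=5
[6,7] S\S  lex  "bone"
[4,7] S\S  <B  k=6
[3,7] S\S  <B  k=4
[1,7] S\PP  <B  k=3
[0,7] S  <  k=1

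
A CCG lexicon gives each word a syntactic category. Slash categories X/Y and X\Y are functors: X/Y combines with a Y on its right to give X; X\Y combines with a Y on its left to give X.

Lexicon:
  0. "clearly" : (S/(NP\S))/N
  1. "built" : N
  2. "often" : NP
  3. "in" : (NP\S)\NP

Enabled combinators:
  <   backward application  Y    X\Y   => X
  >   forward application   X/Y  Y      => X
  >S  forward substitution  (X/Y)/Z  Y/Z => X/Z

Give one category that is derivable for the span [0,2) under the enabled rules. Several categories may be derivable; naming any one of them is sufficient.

S/(NP\S)

[0,4] S   >
  [0,2] S/(NP\S)   >
    [0,1] "clearly" : (S/(NP\S))/N
    [1,2] "built" : N
  [2,4] NP\S   <
    [2,3] "often" : NP
    [3,4] "in" : (NP\S)\NP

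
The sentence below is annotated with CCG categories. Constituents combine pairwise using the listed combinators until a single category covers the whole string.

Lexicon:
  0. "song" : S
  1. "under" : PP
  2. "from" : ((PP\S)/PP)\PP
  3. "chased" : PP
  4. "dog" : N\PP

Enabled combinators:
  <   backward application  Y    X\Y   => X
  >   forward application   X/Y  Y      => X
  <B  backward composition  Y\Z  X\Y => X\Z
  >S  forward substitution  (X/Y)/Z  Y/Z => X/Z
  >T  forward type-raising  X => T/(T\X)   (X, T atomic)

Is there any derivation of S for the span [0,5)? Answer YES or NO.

S PP ((PP\S)/PP)\PP PP N\PP
CKY chart[0,5] = {N, N/(N\N), NP/(NP\N), PP/(PP\N), S/(S\N)}; S ∉ chart

NO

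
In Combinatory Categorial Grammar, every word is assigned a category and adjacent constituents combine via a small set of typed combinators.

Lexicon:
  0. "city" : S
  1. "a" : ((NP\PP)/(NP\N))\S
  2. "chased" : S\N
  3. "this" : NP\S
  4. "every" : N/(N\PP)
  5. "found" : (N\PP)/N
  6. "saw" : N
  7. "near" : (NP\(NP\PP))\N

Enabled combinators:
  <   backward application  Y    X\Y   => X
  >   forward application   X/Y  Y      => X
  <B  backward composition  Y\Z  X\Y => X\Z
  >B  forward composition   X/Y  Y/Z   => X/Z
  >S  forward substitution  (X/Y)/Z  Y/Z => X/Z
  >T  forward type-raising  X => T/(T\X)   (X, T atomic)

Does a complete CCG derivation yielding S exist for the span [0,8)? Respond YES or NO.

S ((NP\PP)/(NP\N))\S S\N NP\S N/(N\PP) (N\PP)/N N (NP\(NP\PP))\N
CKY chart[0,8] = {N/(N\NP), NP, NP/(NP\NP), PP/(PP\NP), S/(S\NP)}; S ∉ chart

NO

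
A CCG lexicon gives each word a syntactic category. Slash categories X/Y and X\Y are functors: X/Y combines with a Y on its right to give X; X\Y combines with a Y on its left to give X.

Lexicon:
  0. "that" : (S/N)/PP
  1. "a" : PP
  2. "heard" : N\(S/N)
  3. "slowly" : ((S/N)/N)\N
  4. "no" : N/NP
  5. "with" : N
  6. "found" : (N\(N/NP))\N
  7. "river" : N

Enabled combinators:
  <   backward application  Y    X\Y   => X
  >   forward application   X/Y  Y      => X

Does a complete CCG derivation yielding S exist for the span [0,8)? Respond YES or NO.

[0,8] S   >
  [0,7] S/N   >
    [0,4] (S/N)/N   <
      [0,3] N   <
        [0,2] S/N   >
          [0,1] "that" : (S/N)/PP
          [1,2] "a" : PP
        [2,3] "heard" : N\(S/N)
      [3,4] "slowly" : ((S/N)/N)\N
    [4,7] N   <
      [4,5] "no" : N/NP
      [5,7] N\(N/NP)   <
        [5,6] "with" : N
        [6,7] "found" : (N\(N/NP))\N
  [7,8] "river" : N

YES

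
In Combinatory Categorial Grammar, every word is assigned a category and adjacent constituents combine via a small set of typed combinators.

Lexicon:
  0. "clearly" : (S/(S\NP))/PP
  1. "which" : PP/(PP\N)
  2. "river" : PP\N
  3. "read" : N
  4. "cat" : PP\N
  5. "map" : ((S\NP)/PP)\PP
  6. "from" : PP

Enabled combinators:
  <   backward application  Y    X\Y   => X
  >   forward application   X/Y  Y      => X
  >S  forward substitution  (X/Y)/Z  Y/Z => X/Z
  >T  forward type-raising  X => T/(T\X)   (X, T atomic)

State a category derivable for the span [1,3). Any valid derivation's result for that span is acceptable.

[0,7] S   >
  [0,3] S/(S\NP)   >
    [0,1] "clearly" : (S/(S\NP))/PP
    [1,3] PP   >
      [1,2] "which" : PP/(PP\N)
      [2,3] "river" : PP\N
  [3,7] S\NP   >
    [3,6] (S\NP)/PP   <
      [3,5] PP   >
        [3,4] PP/(PP\N)   >T
          [3,4] "read" : N
        [4,5] "cat" : PP\N
      [5,6] "map" : ((S\NP)/PP)\PP
    [6,7] "from" : PP

PP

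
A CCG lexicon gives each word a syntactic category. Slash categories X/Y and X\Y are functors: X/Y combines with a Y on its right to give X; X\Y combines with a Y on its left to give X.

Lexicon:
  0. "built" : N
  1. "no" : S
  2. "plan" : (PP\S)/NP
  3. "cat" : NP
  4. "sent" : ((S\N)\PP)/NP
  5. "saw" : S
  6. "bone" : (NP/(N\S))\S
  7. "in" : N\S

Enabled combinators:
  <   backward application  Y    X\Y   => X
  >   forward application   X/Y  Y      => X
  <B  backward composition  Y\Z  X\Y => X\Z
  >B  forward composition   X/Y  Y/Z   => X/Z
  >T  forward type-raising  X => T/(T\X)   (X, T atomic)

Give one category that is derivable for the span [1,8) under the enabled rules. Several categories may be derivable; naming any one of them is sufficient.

S\N

[0,8] S   >
  [0,1] S/(S\N)   >T
    [0,1] "built" : N
  [1,8] S\N   <
    [1,4] PP   >
      [1,2] PP/(PP\S)   >T
        [1,2] "no" : S
      [2,4] PP\S   >
        [2,3] "plan" : (PP\S)/NP
        [3,4] "cat" : NP
    [4,8] (S\N)\PP   >
      [4,5] "sent" : ((S\N)\PP)/NP
      [5,8] NP   >
        [5,7] NP/(N\S)   <
          [5,6] "saw" : S
          [6,7] "bone" : (NP/(N\S))\S
        [7,8] "in" : N\S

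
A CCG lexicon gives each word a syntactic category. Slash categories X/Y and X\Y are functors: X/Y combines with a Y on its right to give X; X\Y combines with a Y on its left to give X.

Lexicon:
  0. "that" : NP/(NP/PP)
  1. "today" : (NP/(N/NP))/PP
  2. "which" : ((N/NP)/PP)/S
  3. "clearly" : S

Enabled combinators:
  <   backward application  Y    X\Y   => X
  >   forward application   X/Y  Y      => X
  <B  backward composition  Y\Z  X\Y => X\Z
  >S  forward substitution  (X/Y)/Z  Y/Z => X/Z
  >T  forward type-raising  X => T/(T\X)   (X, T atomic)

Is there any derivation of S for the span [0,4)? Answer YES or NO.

NO

NP/(NP/PP) (NP/(N/NP))/PP ((N/NP)/PP)/S S
CKY chart[0,4] = {N/(N\NP), NP, NP/(NP\NP), PP/(PP\NP), S/(S\NP)}; S ∉ chart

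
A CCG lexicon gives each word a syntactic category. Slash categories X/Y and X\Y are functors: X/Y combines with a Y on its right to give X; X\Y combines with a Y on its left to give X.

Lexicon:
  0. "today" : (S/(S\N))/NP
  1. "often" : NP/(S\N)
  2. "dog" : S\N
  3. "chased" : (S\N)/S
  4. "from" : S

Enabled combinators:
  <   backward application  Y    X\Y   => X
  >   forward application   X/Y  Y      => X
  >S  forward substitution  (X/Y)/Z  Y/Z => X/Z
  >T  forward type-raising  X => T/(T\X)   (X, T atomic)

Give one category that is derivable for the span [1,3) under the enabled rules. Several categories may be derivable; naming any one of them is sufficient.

[0,5] S   >
  [0,3] S/(S\N)   >
    [0,1] "today" : (S/(S\N))/NP
    [1,3] NP   >
      [1,2] "often" : NP/(S\N)
      [2,3] "dog" : S\N
  [3,5] S\N   >
    [3,4] "chased" : (S\N)/S
    [4,5] "from" : S

NP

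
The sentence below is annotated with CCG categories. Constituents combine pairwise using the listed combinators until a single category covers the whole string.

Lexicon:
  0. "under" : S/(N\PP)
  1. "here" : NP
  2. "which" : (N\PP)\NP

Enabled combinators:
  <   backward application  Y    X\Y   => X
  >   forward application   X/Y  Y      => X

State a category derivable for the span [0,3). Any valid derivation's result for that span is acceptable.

[0,3] S   >
  [0,1] "under" : S/(N\PP)
  [1,3] N\PP   <
    [1,2] "here" : NP
    [2,3] "which" : (N\PP)\NP

S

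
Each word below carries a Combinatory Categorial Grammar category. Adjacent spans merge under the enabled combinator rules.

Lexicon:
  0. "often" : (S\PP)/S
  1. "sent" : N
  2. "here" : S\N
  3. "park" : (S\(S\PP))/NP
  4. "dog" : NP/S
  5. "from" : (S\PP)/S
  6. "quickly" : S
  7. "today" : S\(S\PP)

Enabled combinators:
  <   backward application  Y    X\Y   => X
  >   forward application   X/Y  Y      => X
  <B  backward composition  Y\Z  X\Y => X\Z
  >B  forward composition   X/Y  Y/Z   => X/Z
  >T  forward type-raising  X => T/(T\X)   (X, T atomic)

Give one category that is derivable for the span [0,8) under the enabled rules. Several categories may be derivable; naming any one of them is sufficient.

S

[0,8] S   <
  [0,3] S\PP   >
    [0,1] "often" : (S\PP)/S
    [1,3] S   <
      [1,2] "sent" : N
      [2,3] "here" : S\N
  [3,8] S\(S\PP)   >
    [3,4] "park" : (S\(S\PP))/NP
    [4,8] NP   >
      [4,5] "dog" : NP/S
      [5,8] S   <
        [5,7] S\PP   >
          [5,6] "from" : (S\PP)/S
          [6,7] "quickly" : S
        [7,8] "today" : S\(S\PP)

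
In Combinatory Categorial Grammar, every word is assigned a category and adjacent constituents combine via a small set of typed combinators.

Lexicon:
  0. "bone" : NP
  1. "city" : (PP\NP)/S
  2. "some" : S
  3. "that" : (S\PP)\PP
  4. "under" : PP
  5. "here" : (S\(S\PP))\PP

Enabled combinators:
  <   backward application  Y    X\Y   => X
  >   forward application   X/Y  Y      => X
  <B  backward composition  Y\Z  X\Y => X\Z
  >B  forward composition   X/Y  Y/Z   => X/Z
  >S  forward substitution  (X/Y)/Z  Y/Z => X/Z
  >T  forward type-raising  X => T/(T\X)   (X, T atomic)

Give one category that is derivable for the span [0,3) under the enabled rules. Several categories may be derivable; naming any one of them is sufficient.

[0,6] S   <
  [0,4] S\PP   <
    [0,3] PP   <
      [0,1] "bone" : NP
      [1,3] PP\NP   >
        [1,2] "city" : (PP\NP)/S
        [2,3] "some" : S
    [3,4] "that" : (S\PP)\PP
  [4,6] S\(S\PP)   <
    [4,5] "under" : PP
    [5,6] "here" : (S\(S\PP))\PP

PP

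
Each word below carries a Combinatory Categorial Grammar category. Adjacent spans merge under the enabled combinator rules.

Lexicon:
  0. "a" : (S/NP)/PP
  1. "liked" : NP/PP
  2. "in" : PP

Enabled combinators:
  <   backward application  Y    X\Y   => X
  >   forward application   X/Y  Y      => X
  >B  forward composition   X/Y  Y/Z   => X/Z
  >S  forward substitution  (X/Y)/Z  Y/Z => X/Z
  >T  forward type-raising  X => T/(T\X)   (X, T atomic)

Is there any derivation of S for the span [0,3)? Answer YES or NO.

[0,3] S   >
  [0,2] S/PP   >S
    [0,1] "a" : (S/NP)/PP
    [1,2] "liked" : NP/PP
  [2,3] "in" : PP

YES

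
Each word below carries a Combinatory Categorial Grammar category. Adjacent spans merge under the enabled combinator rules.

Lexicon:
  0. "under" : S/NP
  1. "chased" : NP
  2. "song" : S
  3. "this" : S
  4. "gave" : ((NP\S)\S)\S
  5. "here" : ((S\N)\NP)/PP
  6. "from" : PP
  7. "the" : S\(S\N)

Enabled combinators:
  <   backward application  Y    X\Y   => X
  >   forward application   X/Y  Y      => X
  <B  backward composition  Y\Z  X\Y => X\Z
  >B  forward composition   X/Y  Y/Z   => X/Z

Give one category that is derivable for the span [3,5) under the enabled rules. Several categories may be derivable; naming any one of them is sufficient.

[0,8] S   <
  [0,5] NP   <
    [0,2] S   >
      [0,1] "under" : S/NP
      [1,2] "chased" : NP
    [2,5] NP\S   <
      [2,3] "song" : S
      [3,5] (NP\S)\S   <
        [3,4] "this" : S
        [4,5] "gave" : ((NP\S)\S)\S
  [5,8] S\NP   <B
    [5,7] (S\N)\NP   >
      [5,6] "here" : ((S\N)\NP)/PP
      [6,7] "from" : PP
    [7,8] "the" : S\(S\N)

(NP\S)\S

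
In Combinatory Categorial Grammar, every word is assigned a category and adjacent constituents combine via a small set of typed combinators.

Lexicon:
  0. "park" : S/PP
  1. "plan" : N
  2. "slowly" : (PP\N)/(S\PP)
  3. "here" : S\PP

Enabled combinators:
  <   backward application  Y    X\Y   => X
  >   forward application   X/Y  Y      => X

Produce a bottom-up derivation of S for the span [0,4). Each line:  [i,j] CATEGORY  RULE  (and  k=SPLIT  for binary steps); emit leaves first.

[0,1] S/PP  lex  "park"
[1,2] N  lex  "plan"
[2,3] (PP\N)/(S\PP)  lex  "slowly"
[3,4] S\PP  lex  "here"
[2,4] PP\N  >  k=3
[1,4] PP  <  k=2
[0,4] S  >  k=1

[0,4] S   >
  [0,1] "park" : S/PP
  [1,4] PP   <
    [1,2] "plan" : N
    [2,4] PP\N   >
      [2,3] "slowly" : (PP\N)/(S\PP)
      [3,4] "here" : S\PP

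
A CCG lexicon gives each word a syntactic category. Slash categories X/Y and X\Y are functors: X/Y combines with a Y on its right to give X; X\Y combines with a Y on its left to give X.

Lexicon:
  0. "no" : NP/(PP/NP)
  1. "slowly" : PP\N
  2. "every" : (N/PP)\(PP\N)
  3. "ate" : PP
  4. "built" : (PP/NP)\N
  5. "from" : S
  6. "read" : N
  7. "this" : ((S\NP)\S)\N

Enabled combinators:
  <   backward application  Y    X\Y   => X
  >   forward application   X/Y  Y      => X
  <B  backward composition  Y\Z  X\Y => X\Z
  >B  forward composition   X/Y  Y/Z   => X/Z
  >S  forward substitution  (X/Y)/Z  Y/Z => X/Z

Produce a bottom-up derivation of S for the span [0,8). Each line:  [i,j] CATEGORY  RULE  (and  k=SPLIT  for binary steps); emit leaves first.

[0,1] NP/(PP/NP)  lex  "no"
[1,2] PP\N  lex  "slowly"
[2,3] (N/PP)\(PP\N)  lex  "every"
[1,3] N/PP  <  k=2
[3,4] PP  lex  "ate"
[1,4] N  >  k=3
[4,5] (PP/NP)\N  lex  "built"
[1,5] PP/NP  <  k=4
[0,5] NP  >  k=1
[5,6] S  lex  "from"
[6,7] N  lex  "read"
[7,8] ((S\NP)\S)\N  lex  "this"
[6,8] (S\NP)\S  <  k=7
[5,8] S\NP  <  k=6
[0,8] S  <  k=5

[0,8] S   <
  [0,5] NP   >
    [0,1] "no" : NP/(PP/NP)
    [1,5] PP/NP   <
      [1,4] N   >
        [1,3] N/PP   <
          [1,2] "slowly" : PP\N
          [2,3] "every" : (N/PP)\(PP\N)
        [3,4] "ate" : PP
      [4,5] "built" : (PP/NP)\N
  [5,8] S\NP   <
    [5,6] "from" : S
    [6,8] (S\NP)\S   <
      [6,7] "read" : N
      [7,8] "this" : ((S\NP)\S)\N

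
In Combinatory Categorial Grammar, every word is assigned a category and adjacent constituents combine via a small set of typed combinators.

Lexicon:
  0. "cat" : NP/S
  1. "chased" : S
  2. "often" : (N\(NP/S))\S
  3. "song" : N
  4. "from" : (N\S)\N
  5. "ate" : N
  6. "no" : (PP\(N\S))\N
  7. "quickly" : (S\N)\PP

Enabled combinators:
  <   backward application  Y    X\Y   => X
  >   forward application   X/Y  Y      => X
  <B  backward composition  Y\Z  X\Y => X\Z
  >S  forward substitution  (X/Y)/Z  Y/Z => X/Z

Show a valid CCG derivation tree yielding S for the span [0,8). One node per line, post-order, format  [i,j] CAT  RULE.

[0,1] NP/S  lex  "cat"
[1,2] S  lex  "chased"
[2,3] (N\(NP/S))\S  lex  "often"
[1,3] N\(NP/S)  <  k=2
[0,3] N  <  k=1
[3,4] N  lex  "song"
[4,5] (N\S)\N  lex  "from"
[3,5] N\S  <  k=4
[5,6] N  lex  "ate"
[6,7] (PP\(N\S))\N  lex  "no"
[5,7] PP\(N\S)  <  k=6
[3,7] PP  <  k=5
[7,8] (S\N)\PP  lex  "quickly"
[3,8] S\N  <  k=7
[0,8] S  <  k=3

[0,8] S   <
  [0,3] N   <
    [0,1] "cat" : NP/S
    [1,3] N\(NP/S)   <
      [1,2] "chased" : S
      [2,3] "often" : (N\(NP/S))\S
  [3,8] S\N   <
    [3,7] PP   <
      [3,5] N\S   <
        [3,4] "song" : N
        [4,5] "from" : (N\S)\N
      [5,7] PP\(N\S)   <
        [5,6] "ate" : N
        [6,7] "no" : (PP\(N\S))\N
    [7,8] "quickly" : (S\N)\PP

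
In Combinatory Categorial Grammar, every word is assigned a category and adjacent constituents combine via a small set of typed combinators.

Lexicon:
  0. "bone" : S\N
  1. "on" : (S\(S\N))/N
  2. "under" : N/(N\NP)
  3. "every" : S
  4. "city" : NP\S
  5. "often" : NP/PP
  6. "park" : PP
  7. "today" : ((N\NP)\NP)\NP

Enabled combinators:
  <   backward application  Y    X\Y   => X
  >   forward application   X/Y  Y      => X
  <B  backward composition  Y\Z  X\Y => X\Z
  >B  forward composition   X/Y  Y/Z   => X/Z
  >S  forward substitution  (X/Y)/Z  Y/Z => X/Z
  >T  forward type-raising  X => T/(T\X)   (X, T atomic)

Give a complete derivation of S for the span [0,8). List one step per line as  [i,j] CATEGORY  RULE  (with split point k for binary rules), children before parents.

[0,1] S\N  lex  "bone"
[1,2] (S\(S\N))/N  lex  "on"
[2,3] N/(N\NP)  lex  "under"
[3,4] S  lex  "every"
[4,5] NP\S  lex  "city"
[3,5] NP  <  k=4
[5,6] NP/PP  lex  "often"
[6,7] PP  lex  "park"
[5,7] NP  >  k=6
[7,8] ((N\NP)\NP)\NP  lex  "today"
[5,8] (N\NP)\NP  <  k=7
[3,8] N\NP  <  k=5
[2,8] N  >  k=3
[1,8] S\(S\N)  >  k=2
[0,8] S  <  k=1

[0,8] S   <
  [0,1] "bone" : S\N
  [1,8] S\(S\N)   >
    [1,2] "on" : (S\(S\N))/N
    [2,8] N   >
      [2,3] "under" : N/(N\NP)
      [3,8] N\NP   <
        [3,5] NP   <
          [3,4] "every" : S
          [4,5] "city" : NP\S
        [5,8] (N\NP)\NP   <
          [5,7] NP   >
            [5,6] "often" : NP/PP
            [6,7] "park" : PP
          [7,8] "today" : ((N\NP)\NP)\NP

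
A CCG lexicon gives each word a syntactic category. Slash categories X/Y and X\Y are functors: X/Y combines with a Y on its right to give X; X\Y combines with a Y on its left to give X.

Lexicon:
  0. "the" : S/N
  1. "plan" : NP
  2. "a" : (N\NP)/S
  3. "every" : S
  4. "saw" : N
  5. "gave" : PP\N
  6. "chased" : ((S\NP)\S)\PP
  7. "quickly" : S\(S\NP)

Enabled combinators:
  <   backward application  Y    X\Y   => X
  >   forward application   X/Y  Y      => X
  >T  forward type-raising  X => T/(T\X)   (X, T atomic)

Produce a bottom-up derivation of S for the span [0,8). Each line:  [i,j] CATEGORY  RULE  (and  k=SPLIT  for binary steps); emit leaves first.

[0,8] S   <
  [0,7] S\NP   <
    [0,4] S   >
      [0,1] "the" : S/N
      [1,4] N   <
        [1,2] "plan" : NP
        [2,4] N\NP   >
          [2,3] "a" : (N\NP)/S
          [3,4] "every" : S
    [4,7] (S\NP)\S   <
      [4,6] PP   >
        [4,5] PP/(PP\N)   >T
          [4,5] "saw" : N
        [5,6] "gave" : PP\N
      [6,7] "chased" : ((S\NP)\S)\PP
  [7,8] "quickly" : S\(S\NP)

[0,1] S/N  lex  "the"
[1,2] NP  lex  "plan"
[2,3] (N\NP)/S  lex  "a"
[3,4] S  lex  "every"
[2,4] N\NP  >  k=3
[1,4] N  <  k=2
[0,4] S  >  k=1
[4,5] N  lex  "saw"
[4,5] PP/(PP\N)  >T
[5,6] PP\N  lex  "gave"
[4,6] PP  >  k=5
[6,7] ((S\NP)\S)\PP  lex  "chased"
[4,7] (S\NP)\S  <  k=6
[0,7] S\NP  <  k=4
[7,8] S\(S\NP)  lex  "quickly"
[0,8] S  <  k=7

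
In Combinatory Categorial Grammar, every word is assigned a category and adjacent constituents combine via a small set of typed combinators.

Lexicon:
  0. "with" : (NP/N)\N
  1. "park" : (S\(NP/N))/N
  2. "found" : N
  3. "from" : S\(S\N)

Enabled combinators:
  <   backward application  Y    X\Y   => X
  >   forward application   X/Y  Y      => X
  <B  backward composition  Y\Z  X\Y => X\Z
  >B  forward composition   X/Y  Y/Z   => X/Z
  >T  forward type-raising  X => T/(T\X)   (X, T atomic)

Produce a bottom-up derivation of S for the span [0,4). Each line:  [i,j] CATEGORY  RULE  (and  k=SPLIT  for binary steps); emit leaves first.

[0,4] S   <
  [0,3] S\N   <B
    [0,1] "with" : (NP/N)\N
    [1,3] S\(NP/N)   >
      [1,2] "park" : (S\(NP/N))/N
      [2,3] "found" : N
  [3,4] "from" : S\(S\N)

[0,1] (NP/N)\N  lex  "with"
[1,2] (S\(NP/N))/N  lex  "park"
[2,3] N  lex  "found"
[1,3] S\(NP/N)  >  k=2
[0,3] S\N  <B  k=1
[3,4] S\(S\N)  lex  "from"
[0,4] S  <  k=3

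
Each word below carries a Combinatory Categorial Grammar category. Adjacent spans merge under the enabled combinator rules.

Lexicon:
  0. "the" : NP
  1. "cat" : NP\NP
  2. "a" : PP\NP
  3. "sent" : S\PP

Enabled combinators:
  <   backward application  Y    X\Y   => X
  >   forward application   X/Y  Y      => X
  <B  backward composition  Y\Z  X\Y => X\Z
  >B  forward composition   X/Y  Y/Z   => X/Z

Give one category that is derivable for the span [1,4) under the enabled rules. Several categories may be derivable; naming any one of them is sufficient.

[0,4] S   <
  [0,1] "the" : NP
  [1,4] S\NP   <B
    [1,2] "cat" : NP\NP
    [2,4] S\NP   <B
      [2,3] "a" : PP\NP
      [3,4] "sent" : S\PP

S\NP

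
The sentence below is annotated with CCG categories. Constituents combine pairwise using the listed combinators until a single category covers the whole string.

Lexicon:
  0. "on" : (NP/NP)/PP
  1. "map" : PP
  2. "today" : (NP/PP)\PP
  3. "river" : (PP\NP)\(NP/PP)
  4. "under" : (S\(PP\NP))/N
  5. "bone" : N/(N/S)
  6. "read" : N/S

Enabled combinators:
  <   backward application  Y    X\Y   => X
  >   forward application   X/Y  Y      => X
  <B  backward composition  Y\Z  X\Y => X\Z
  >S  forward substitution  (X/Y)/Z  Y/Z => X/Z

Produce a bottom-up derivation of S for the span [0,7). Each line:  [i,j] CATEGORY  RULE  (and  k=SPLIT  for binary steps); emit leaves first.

[0,1] (NP/NP)/PP  lex  "on"
[1,2] PP  lex  "map"
[2,3] (NP/PP)\PP  lex  "today"
[1,3] NP/PP  <  k=2
[0,3] NP/PP  >S  k=1
[3,4] (PP\NP)\(NP/PP)  lex  "river"
[0,4] PP\NP  <  k=3
[4,5] (S\(PP\NP))/N  lex  "under"
[5,6] N/(N/S)  lex  "bone"
[6,7] N/S  lex  "read"
[5,7] N  >  k=6
[4,7] S\(PP\NP)  >  k=5
[0,7] S  <  k=4

[0,7] S   <
  [0,4] PP\NP   <
    [0,3] NP/PP   >S
      [0,1] "on" : (NP/NP)/PP
      [1,3] NP/PP   <
        [1,2] "map" : PP
        [2,3] "today" : (NP/PP)\PP
    [3,4] "river" : (PP\NP)\(NP/PP)
  [4,7] S\(PP\NP)   >
    [4,5] "under" : (S\(PP\NP))/N
    [5,7] N   >
      [5,6] "bone" : N/(N/S)
      [6,7] "read" : N/S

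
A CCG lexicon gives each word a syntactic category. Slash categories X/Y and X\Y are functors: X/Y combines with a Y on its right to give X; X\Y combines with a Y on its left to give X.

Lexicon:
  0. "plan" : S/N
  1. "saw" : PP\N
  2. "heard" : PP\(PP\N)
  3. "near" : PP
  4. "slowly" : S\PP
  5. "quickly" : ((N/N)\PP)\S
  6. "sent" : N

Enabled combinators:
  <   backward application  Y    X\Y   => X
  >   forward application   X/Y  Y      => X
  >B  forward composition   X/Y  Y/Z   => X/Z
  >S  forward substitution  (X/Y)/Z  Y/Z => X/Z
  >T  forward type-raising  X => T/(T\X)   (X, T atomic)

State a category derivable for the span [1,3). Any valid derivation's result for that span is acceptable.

[0,7] S   >
  [0,6] S/N   >B
    [0,1] "plan" : S/N
    [1,6] N/N   <
      [1,3] PP   <
        [1,2] "saw" : PP\N
        [2,3] "heard" : PP\(PP\N)
      [3,6] (N/N)\PP   <
        [3,5] S   <
          [3,4] "near" : PP
          [4,5] "slowly" : S\PP
        [5,6] "quickly" : ((N/N)\PP)\S
  [6,7] "sent" : N

PP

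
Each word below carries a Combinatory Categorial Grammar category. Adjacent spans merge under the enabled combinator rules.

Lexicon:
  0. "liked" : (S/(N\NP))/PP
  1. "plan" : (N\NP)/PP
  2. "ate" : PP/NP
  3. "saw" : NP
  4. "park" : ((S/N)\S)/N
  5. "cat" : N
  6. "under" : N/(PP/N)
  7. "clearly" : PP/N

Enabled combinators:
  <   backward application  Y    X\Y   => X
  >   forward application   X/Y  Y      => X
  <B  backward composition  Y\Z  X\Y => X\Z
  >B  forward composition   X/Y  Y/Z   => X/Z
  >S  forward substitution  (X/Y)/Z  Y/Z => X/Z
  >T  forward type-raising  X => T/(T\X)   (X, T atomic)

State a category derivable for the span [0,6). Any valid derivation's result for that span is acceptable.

[0,8] S   >
  [0,6] S/N   <
    [0,4] S   >
      [0,2] S/PP   >S
        [0,1] "liked" : (S/(N\NP))/PP
        [1,2] "plan" : (N\NP)/PP
      [2,4] PP   >
        [2,3] "ate" : PP/NP
        [3,4] "saw" : NP
    [4,6] (S/N)\S   >
      [4,5] "park" : ((S/N)\S)/N
      [5,6] "cat" : N
  [6,8] N   >
    [6,7] "under" : N/(PP/N)
    [7,8] "clearly" : PP/N

S/N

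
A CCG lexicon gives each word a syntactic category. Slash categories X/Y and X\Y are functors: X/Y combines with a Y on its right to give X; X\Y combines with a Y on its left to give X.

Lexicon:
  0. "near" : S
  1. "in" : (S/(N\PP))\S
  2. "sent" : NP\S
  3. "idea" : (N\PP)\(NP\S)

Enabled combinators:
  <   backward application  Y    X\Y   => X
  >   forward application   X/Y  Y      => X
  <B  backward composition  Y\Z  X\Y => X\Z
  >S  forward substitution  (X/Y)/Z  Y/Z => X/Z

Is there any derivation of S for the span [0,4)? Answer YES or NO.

YES

[0,4] S   >
  [0,2] S/(N\PP)   <
    [0,1] "near" : S
    [1,2] "in" : (S/(N\PP))\S
  [2,4] N\PP   <
    [2,3] "sent" : NP\S
    [3,4] "idea" : (N\PP)\(NP\S)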